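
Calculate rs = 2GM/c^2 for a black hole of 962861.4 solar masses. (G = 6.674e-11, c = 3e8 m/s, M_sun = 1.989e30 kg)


M = 962861.4 * 1.989e30 kg = 1.915131325e+36 kg. rs = 2GM/c^2 = 2 * 6.674e-11 * 1.915131325e+36 / (3e8)^2 = 2.840e+09

2.840e+09 m


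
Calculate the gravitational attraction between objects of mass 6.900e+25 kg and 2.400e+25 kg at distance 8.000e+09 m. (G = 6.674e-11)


F = G*m1*m2/r^2 = 6.674e-11 * 6.900e+25 * 2.400e+25 / (8.000e+09)^2 = 6.674e-11 * 1.656e+51 / 6.400e+19 = 1.727e+21

1.727e+21 N


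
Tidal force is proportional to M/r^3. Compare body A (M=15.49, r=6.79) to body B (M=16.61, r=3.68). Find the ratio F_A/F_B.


Ratio = (M1/r1^3) / (M2/r2^3) = (15.49/6.79^3) / (16.61/3.68^3) = 0.1485

0.1485


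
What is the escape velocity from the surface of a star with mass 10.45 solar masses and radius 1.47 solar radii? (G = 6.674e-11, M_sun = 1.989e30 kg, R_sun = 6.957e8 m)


M = 10.45 * 1.989e30 kg = 2.078505e+31 kg; R = 1.47 * 6.957e8 m = 1.022679e+09 m. v_esc = sqrt(2GM/R) = sqrt(2 * 6.674e-11 * 2.078505e+31 / 1.022679e+09) = 1.647e+06

1.647e+06 m/s


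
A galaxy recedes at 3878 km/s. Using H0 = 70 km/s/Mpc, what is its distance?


d = v / H0 = 3878 / 70 = 55.4

55.4 Mpc


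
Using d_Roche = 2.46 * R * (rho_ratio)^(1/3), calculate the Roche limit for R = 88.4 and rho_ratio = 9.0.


d_Roche = 2.46 * 88.4 * 9.0^(1/3) = 452.3433

452.3433


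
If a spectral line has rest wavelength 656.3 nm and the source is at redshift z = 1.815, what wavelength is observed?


lam_obs = lam_emit * (1 + z) = 656.3 * (1 + 1.815) = 1847.4845

1847.4845 nm


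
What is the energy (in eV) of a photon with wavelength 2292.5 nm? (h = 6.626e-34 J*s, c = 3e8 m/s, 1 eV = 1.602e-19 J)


E = hc/lambda = 6.626e-34 * 3e8 / 2.293e-06 = 8.671e-20 J = 0.5413 eV

0.5413 eV


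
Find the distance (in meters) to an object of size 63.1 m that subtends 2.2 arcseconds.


D = size / theta_rad, theta_rad = 2.2 * pi/(180*3600) = 1.067e-05, D = 5.916e+06

5.916e+06 m


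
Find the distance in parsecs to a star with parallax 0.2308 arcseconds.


d = 1/p = 1/0.2308 = 4.3328

4.3328 pc


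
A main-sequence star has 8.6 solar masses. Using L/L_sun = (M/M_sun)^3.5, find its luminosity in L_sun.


L/L_sun = (M/M_sun)^3.5 = 8.6^3.5 = 1865.2823

1865.2823 L_sun


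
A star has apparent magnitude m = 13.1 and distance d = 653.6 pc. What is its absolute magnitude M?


M = m - 5*log10(d) + 5 = 13.1 - 5*log10(653.6) + 5 = 4.0234

4.0234


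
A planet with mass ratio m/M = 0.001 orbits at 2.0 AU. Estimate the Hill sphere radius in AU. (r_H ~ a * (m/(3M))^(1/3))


r_H = a * (m/3M)^(1/3) = 2.0 * (0.001/3)^(1/3) = 0.1387

0.1387 AU


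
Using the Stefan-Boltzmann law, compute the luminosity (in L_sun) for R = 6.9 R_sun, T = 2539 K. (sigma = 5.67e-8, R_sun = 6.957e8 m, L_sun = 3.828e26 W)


R = 6.9 * 6.957e8 m = 4.80033e+09 m. L = 4*pi*R^2*sigma*T^4 = 4*pi*(4.80033e+09)^2 * 5.67e-8 * 2539^4 = 6.823165643e+26 W. L/L_sun = 6.823165643e+26 / 3.828e26 = 1.7824

1.7824 L_sun


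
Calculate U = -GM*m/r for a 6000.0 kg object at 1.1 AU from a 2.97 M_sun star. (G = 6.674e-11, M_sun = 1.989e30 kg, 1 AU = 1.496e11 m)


M = 2.97 * 1.989e30 kg = 5.90733e+30 kg; r = 1.1 AU * 1.496e11 m/AU = 1.6456e+11 m. U = -GM*m/r = -(6.674e-11 * 5.90733e+30 * 6000.0) / 1.6456e+11 = -1.437e+13

-1.437e+13 J


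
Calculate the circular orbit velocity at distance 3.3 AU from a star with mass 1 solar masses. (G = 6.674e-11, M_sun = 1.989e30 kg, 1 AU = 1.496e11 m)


v = sqrt(GM/r) = sqrt(6.674e-11 * 1.989e+30 / 4.937e+11) = 16397.8808

16397.8808 m/s


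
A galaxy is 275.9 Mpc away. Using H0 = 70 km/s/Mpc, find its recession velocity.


v = H0 * d = 70 * 275.9 = 19313.0

19313.0 km/s


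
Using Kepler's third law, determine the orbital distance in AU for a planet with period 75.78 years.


a = P^(2/3) = 75.78^(2/3) = 17.9076

17.9076 AU


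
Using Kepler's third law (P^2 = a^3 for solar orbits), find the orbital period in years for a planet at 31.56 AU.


P = a^(3/2) = 31.56^1.5 = 177.2987

177.2987 years


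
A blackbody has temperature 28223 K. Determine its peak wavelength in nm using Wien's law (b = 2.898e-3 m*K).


lam_max = b / T = 2.898e-3 / 28223 = 1.027e-07 m = 102.6822 nm

102.6822 nm


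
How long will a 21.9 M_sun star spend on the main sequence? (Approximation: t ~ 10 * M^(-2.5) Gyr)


t = 10 * M^(-2.5) = 10 * 21.9^(-2.5) = 0.0045

0.0045 Gyr


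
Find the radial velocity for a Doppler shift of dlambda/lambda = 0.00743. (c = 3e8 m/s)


v = (dlambda/lambda) * c = 0.00743 * 3e8 = 2.229e+06

2.229e+06 m/s


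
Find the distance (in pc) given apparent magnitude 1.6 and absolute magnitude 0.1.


d = 10^((m - M + 5)/5) = 10^((1.6 - 0.1 + 5)/5) = 19.9526

19.9526 pc


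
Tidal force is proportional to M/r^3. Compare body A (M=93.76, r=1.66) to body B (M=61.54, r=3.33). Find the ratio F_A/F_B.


Ratio = (M1/r1^3) / (M2/r2^3) = (93.76/1.66^3) / (61.54/3.33^3) = 12.299

12.299


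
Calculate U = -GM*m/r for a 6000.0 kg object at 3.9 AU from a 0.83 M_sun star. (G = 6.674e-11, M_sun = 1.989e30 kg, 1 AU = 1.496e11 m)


M = 0.83 * 1.989e30 kg = 1.65087e+30 kg; r = 3.9 AU * 1.496e11 m/AU = 5.8344e+11 m. U = -GM*m/r = -(6.674e-11 * 1.65087e+30 * 6000.0) / 5.8344e+11 = -1.133e+12

-1.133e+12 J


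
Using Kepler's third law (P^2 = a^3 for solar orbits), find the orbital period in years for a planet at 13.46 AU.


P = a^(3/2) = 13.46^1.5 = 49.3819

49.3819 years


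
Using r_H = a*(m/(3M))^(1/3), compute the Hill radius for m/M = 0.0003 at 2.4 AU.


r_H = a * (m/3M)^(1/3) = 2.4 * (0.0003/3)^(1/3) = 0.1114

0.1114 AU


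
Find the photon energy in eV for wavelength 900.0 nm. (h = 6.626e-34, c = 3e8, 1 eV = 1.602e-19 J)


E = hc/lambda = 6.626e-34 * 3e8 / 9.000e-07 = 2.209e-19 J = 1.3787 eV

1.3787 eV


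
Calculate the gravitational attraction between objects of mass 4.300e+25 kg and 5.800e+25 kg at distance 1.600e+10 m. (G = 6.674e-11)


F = G*m1*m2/r^2 = 6.674e-11 * 4.300e+25 * 5.800e+25 / (1.600e+10)^2 = 6.674e-11 * 2.494e+51 / 2.560e+20 = 6.502e+20

6.502e+20 N


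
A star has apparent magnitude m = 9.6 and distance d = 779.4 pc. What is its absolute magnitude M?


M = m - 5*log10(d) + 5 = 9.6 - 5*log10(779.4) + 5 = 0.1412

0.1412


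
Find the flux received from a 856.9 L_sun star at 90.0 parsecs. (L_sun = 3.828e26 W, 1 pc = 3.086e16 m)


F = L / (4*pi*d^2) = 3.280e+29 / (4*pi*(2.777e+18)^2) = 3.384e-09

3.384e-09 W/m^2


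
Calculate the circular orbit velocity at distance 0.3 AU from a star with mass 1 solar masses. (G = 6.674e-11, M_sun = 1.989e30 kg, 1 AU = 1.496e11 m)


v = sqrt(GM/r) = sqrt(6.674e-11 * 1.989e+30 / 4.488e+10) = 54385.6181

54385.6181 m/s


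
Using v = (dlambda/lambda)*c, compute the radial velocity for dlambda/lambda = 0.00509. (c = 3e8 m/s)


v = (dlambda/lambda) * c = 0.00509 * 3e8 = 1.527e+06

1.527e+06 m/s


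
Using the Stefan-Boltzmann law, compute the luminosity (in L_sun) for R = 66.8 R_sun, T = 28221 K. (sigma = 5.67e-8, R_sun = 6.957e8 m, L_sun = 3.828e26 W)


R = 66.8 * 6.957e8 m = 4.647276e+10 m. L = 4*pi*R^2*sigma*T^4 = 4*pi*(4.647276e+10)^2 * 5.67e-8 * 28221^4 = 9.760665947e+32 W. L/L_sun = 9.760665947e+32 / 3.828e26 = 2.550e+06

2.550e+06 L_sun


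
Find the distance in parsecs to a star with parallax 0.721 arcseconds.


d = 1/p = 1/0.721 = 1.387

1.387 pc


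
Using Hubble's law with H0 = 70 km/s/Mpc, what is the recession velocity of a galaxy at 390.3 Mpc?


v = H0 * d = 70 * 390.3 = 27321.0

27321.0 km/s


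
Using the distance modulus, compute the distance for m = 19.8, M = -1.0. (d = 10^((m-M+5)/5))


d = 10^((m - M + 5)/5) = 10^((19.8 - -1.0 + 5)/5) = 144543.9771

144543.9771 pc


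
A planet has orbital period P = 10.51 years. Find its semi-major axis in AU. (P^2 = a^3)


a = P^(2/3) = 10.51^(2/3) = 4.7981

4.7981 AU


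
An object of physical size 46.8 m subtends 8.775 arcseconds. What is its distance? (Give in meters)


D = size / theta_rad, theta_rad = 8.775 * pi/(180*3600) = 4.254e-05, D = 1.100e+06

1.100e+06 m


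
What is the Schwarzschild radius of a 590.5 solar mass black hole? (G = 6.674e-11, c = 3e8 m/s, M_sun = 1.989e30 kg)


M = 590.5 * 1.989e30 kg = 1.1745045e+33 kg. rs = 2GM/c^2 = 2 * 6.674e-11 * 1.1745045e+33 / (3e8)^2 = 1.742e+06

1.742e+06 m


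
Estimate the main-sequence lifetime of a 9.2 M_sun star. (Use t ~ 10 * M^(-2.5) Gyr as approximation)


t = 10 * M^(-2.5) = 10 * 9.2^(-2.5) = 0.039

0.039 Gyr


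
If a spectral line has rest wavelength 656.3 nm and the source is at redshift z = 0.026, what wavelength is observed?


lam_obs = lam_emit * (1 + z) = 656.3 * (1 + 0.026) = 673.3638

673.3638 nm


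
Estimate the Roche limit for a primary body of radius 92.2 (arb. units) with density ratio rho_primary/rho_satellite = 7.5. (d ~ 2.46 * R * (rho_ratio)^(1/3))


d_Roche = 2.46 * 92.2 * 7.5^(1/3) = 443.9695

443.9695


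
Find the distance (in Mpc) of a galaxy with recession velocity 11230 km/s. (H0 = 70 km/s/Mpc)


d = v / H0 = 11230 / 70 = 160.4286

160.4286 Mpc


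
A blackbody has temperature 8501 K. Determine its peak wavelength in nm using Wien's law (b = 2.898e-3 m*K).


lam_max = b / T = 2.898e-3 / 8501 = 3.409e-07 m = 340.9011 nm

340.9011 nm


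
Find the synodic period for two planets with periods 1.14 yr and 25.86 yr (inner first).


1/P_syn = |1/P1 - 1/P2| = |1/1.14 - 1/25.86| => P_syn = 1.1926

1.1926 years


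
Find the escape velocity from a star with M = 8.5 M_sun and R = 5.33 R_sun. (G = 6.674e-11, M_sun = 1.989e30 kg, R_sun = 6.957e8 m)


M = 8.5 * 1.989e30 kg = 1.69065e+31 kg; R = 5.33 * 6.957e8 m = 3.708081e+09 m. v_esc = sqrt(2GM/R) = sqrt(2 * 6.674e-11 * 1.69065e+31 / 3.708081e+09) = 780118.0872

780118.0872 m/s


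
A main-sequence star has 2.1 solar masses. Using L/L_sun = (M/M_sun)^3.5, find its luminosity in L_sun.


L/L_sun = (M/M_sun)^3.5 = 2.1^3.5 = 13.4205

13.4205 L_sun


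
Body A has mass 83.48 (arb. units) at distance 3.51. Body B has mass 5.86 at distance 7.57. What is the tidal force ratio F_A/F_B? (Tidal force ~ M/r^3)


Ratio = (M1/r1^3) / (M2/r2^3) = (83.48/3.51^3) / (5.86/7.57^3) = 142.9062

142.9062


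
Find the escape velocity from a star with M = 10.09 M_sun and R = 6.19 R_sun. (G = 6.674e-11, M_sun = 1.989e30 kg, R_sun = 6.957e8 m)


M = 10.09 * 1.989e30 kg = 2.006901e+31 kg; R = 6.19 * 6.957e8 m = 4.306383e+09 m. v_esc = sqrt(2GM/R) = sqrt(2 * 6.674e-11 * 2.006901e+31 / 4.306383e+09) = 788705.2786

788705.2786 m/s


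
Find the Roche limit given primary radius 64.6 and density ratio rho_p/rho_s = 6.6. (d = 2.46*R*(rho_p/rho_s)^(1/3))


d_Roche = 2.46 * 64.6 * 6.6^(1/3) = 298.0911

298.0911


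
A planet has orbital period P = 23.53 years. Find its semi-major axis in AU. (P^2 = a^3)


a = P^(2/3) = 23.53^(2/3) = 8.2114

8.2114 AU


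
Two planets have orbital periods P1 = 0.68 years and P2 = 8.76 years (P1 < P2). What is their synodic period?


1/P_syn = |1/P1 - 1/P2| = |1/0.68 - 1/8.76| => P_syn = 0.7372

0.7372 years


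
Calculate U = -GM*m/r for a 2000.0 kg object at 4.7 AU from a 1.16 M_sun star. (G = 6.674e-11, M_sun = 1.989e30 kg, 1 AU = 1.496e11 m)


M = 1.16 * 1.989e30 kg = 2.30724e+30 kg; r = 4.7 AU * 1.496e11 m/AU = 7.0312e+11 m. U = -GM*m/r = -(6.674e-11 * 2.30724e+30 * 2000.0) / 7.0312e+11 = -4.380e+11

-4.380e+11 J


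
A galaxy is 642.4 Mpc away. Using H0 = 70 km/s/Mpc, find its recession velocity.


v = H0 * d = 70 * 642.4 = 44968.0

44968.0 km/s


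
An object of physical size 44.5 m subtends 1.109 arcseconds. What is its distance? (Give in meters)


D = size / theta_rad, theta_rad = 1.109 * pi/(180*3600) = 5.377e-06, D = 8.277e+06

8.277e+06 m


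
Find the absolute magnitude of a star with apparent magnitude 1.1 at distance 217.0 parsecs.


M = m - 5*log10(d) + 5 = 1.1 - 5*log10(217.0) + 5 = -5.5823

-5.5823


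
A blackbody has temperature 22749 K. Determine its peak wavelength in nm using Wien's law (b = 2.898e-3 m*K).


lam_max = b / T = 2.898e-3 / 22749 = 1.274e-07 m = 127.3902 nm

127.3902 nm


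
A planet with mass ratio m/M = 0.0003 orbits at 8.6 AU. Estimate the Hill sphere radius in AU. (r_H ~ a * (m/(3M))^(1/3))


r_H = a * (m/3M)^(1/3) = 8.6 * (0.0003/3)^(1/3) = 0.3992

0.3992 AU


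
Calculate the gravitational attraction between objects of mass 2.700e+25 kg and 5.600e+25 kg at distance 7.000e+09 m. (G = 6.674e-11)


F = G*m1*m2/r^2 = 6.674e-11 * 2.700e+25 * 5.600e+25 / (7.000e+09)^2 = 6.674e-11 * 1.512e+51 / 4.900e+19 = 2.059e+21

2.059e+21 N


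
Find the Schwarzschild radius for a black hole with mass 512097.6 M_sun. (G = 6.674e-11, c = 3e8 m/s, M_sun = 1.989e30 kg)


M = 512097.6 * 1.989e30 kg = 1.018562126e+36 kg. rs = 2GM/c^2 = 2 * 6.674e-11 * 1.018562126e+36 / (3e8)^2 = 1.511e+09

1.511e+09 m


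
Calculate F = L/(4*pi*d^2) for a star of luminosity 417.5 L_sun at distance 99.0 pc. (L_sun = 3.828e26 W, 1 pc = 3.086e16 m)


F = L / (4*pi*d^2) = 1.598e+29 / (4*pi*(3.055e+18)^2) = 1.363e-09

1.363e-09 W/m^2


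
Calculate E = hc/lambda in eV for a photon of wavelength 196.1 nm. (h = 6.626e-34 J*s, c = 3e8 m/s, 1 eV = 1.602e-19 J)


E = hc/lambda = 6.626e-34 * 3e8 / 1.961e-07 = 1.014e-18 J = 6.3275 eV

6.3275 eV


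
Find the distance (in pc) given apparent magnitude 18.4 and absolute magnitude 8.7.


d = 10^((m - M + 5)/5) = 10^((18.4 - 8.7 + 5)/5) = 870.9636

870.9636 pc


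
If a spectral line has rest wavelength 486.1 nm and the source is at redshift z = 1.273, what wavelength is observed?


lam_obs = lam_emit * (1 + z) = 486.1 * (1 + 1.273) = 1104.9053

1104.9053 nm


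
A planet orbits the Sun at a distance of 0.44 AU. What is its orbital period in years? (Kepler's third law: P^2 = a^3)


P = a^(3/2) = 0.44^1.5 = 0.2919

0.2919 years


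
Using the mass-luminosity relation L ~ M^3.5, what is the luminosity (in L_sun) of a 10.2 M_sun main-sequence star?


L/L_sun = (M/M_sun)^3.5 = 10.2^3.5 = 3389.2266

3389.2266 L_sun


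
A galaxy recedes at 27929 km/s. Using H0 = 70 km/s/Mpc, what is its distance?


d = v / H0 = 27929 / 70 = 398.9857

398.9857 Mpc


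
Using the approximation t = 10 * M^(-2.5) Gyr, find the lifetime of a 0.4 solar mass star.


t = 10 * M^(-2.5) = 10 * 0.4^(-2.5) = 98.8212

98.8212 Gyr


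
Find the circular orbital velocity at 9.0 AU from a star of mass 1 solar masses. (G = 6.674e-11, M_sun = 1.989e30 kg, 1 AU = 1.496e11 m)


v = sqrt(GM/r) = sqrt(6.674e-11 * 1.989e+30 / 1.346e+12) = 9929.4099

9929.4099 m/s


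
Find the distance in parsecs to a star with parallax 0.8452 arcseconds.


d = 1/p = 1/0.8452 = 1.1832

1.1832 pc


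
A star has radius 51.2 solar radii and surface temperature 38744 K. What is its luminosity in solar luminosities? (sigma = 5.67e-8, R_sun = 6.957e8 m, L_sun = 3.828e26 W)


R = 51.2 * 6.957e8 m = 3.561984e+10 m. L = 4*pi*R^2*sigma*T^4 = 4*pi*(3.561984e+10)^2 * 5.67e-8 * 38744^4 = 2.037017105e+33 W. L/L_sun = 2.037017105e+33 / 3.828e26 = 5.321e+06

5.321e+06 L_sun


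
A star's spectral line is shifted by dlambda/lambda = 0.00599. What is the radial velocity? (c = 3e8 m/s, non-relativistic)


v = (dlambda/lambda) * c = 0.00599 * 3e8 = 1.797e+06

1.797e+06 m/s


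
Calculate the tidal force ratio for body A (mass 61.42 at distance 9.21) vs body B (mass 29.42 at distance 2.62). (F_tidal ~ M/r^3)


Ratio = (M1/r1^3) / (M2/r2^3) = (61.42/9.21^3) / (29.42/2.62^3) = 0.0481

0.0481


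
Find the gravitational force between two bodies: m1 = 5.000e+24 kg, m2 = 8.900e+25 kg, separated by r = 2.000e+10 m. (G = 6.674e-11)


F = G*m1*m2/r^2 = 6.674e-11 * 5.000e+24 * 8.900e+25 / (2.000e+10)^2 = 6.674e-11 * 4.450e+50 / 4.000e+20 = 7.425e+19

7.425e+19 N


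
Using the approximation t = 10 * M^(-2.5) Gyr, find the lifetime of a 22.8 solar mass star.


t = 10 * M^(-2.5) = 10 * 22.8^(-2.5) = 0.004

0.004 Gyr


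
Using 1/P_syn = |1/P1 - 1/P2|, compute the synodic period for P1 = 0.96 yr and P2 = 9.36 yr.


1/P_syn = |1/P1 - 1/P2| = |1/0.96 - 1/9.36| => P_syn = 1.0697

1.0697 years


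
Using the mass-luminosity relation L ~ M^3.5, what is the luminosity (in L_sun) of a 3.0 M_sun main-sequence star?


L/L_sun = (M/M_sun)^3.5 = 3.0^3.5 = 46.7654

46.7654 L_sun


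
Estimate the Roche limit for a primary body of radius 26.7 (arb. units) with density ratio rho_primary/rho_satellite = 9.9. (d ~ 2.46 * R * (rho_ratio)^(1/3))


d_Roche = 2.46 * 26.7 * 9.9^(1/3) = 141.0343

141.0343


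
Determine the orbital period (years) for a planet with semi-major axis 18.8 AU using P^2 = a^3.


P = a^(3/2) = 18.8^1.5 = 81.5149

81.5149 years


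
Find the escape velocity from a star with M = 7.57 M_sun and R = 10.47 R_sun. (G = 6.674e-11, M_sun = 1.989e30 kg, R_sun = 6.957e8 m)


M = 7.57 * 1.989e30 kg = 1.505673e+31 kg; R = 10.47 * 6.957e8 m = 7.283979e+09 m. v_esc = sqrt(2GM/R) = sqrt(2 * 6.674e-11 * 1.505673e+31 / 7.283979e+09) = 525277.85

525277.85 m/s


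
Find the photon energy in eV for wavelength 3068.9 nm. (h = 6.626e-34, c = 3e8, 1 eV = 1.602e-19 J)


E = hc/lambda = 6.626e-34 * 3e8 / 3.069e-06 = 6.477e-20 J = 0.4043 eV

0.4043 eV


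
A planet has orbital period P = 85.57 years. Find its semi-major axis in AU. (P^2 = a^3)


a = P^(2/3) = 85.57^(2/3) = 19.4184

19.4184 AU


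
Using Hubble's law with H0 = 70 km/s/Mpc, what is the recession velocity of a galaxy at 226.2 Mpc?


v = H0 * d = 70 * 226.2 = 15834.0

15834.0 km/s


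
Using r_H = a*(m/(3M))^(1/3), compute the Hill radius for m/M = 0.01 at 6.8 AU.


r_H = a * (m/3M)^(1/3) = 6.8 * (0.01/3)^(1/3) = 1.0158

1.0158 AU


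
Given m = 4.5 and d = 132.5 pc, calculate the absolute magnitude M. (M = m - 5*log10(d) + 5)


M = m - 5*log10(d) + 5 = 4.5 - 5*log10(132.5) + 5 = -1.1111

-1.1111


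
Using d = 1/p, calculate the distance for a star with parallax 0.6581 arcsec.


d = 1/p = 1/0.6581 = 1.5195

1.5195 pc


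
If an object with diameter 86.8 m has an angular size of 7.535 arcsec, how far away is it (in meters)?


D = size / theta_rad, theta_rad = 7.535 * pi/(180*3600) = 3.653e-05, D = 2.376e+06

2.376e+06 m


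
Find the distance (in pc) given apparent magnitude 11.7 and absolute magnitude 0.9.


d = 10^((m - M + 5)/5) = 10^((11.7 - 0.9 + 5)/5) = 1445.4398

1445.4398 pc


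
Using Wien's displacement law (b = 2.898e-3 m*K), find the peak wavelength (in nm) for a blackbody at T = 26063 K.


lam_max = b / T = 2.898e-3 / 26063 = 1.112e-07 m = 111.1921 nm

111.1921 nm


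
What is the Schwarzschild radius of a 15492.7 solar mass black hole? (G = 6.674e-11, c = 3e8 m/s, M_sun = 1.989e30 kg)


M = 15492.7 * 1.989e30 kg = 3.08149803e+34 kg. rs = 2GM/c^2 = 2 * 6.674e-11 * 3.08149803e+34 / (3e8)^2 = 4.570e+07

4.570e+07 m


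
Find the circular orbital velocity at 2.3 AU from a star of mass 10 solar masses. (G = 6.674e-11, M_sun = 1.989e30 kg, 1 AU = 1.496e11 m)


v = sqrt(GM/r) = sqrt(6.674e-11 * 1.989e+31 / 3.441e+11) = 62112.7529

62112.7529 m/s


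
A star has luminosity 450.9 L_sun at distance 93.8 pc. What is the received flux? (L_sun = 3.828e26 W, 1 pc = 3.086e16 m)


F = L / (4*pi*d^2) = 1.726e+29 / (4*pi*(2.895e+18)^2) = 1.639e-09

1.639e-09 W/m^2


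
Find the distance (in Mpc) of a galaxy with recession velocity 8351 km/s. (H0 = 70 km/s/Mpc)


d = v / H0 = 8351 / 70 = 119.3

119.3 Mpc


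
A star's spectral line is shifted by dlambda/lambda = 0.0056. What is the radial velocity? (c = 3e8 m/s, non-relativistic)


v = (dlambda/lambda) * c = 0.0056 * 3e8 = 1.680e+06

1.680e+06 m/s


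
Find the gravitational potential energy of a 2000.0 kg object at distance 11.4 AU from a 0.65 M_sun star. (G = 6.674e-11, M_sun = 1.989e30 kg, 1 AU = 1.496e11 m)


M = 0.65 * 1.989e30 kg = 1.29285e+30 kg; r = 11.4 AU * 1.496e11 m/AU = 1.70544e+12 m. U = -GM*m/r = -(6.674e-11 * 1.29285e+30 * 2000.0) / 1.70544e+12 = -1.012e+11

-1.012e+11 J


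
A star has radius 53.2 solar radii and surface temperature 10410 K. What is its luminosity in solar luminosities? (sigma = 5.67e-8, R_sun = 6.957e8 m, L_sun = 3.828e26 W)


R = 53.2 * 6.957e8 m = 3.701124e+10 m. L = 4*pi*R^2*sigma*T^4 = 4*pi*(3.701124e+10)^2 * 5.67e-8 * 10410^4 = 1.146207147e+31 W. L/L_sun = 1.146207147e+31 / 3.828e26 = 29942.7154

29942.7154 L_sun


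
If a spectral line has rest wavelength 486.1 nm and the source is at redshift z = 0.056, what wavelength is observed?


lam_obs = lam_emit * (1 + z) = 486.1 * (1 + 0.056) = 513.3216

513.3216 nm


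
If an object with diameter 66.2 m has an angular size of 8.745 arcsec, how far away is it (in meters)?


D = size / theta_rad, theta_rad = 8.745 * pi/(180*3600) = 4.240e-05, D = 1.561e+06

1.561e+06 m


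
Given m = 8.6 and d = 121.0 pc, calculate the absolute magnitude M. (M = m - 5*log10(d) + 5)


M = m - 5*log10(d) + 5 = 8.6 - 5*log10(121.0) + 5 = 3.1861

3.1861


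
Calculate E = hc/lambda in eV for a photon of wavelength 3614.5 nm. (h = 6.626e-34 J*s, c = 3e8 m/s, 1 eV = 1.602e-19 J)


E = hc/lambda = 6.626e-34 * 3e8 / 3.615e-06 = 5.500e-20 J = 0.3433 eV

0.3433 eV


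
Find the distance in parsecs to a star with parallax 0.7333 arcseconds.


d = 1/p = 1/0.7333 = 1.3637

1.3637 pc


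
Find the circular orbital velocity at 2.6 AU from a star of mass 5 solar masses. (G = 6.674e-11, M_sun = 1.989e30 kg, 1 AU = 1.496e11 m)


v = sqrt(GM/r) = sqrt(6.674e-11 * 9.945e+30 / 3.890e+11) = 41308.8423

41308.8423 m/s


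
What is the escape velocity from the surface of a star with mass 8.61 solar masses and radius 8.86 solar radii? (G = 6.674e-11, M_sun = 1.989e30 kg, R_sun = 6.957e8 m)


M = 8.61 * 1.989e30 kg = 1.712529e+31 kg; R = 8.86 * 6.957e8 m = 6.163902e+09 m. v_esc = sqrt(2GM/R) = sqrt(2 * 6.674e-11 * 1.712529e+31 / 6.163902e+09) = 608974.6348

608974.6348 m/s


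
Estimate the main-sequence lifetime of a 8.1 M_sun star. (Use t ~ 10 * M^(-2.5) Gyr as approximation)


t = 10 * M^(-2.5) = 10 * 8.1^(-2.5) = 0.0536

0.0536 Gyr


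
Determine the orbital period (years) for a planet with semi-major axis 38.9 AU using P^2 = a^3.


P = a^(3/2) = 38.9^1.5 = 242.6188

242.6188 years


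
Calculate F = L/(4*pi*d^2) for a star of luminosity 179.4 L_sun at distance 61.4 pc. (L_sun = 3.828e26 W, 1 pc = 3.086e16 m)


F = L / (4*pi*d^2) = 6.867e+28 / (4*pi*(1.895e+18)^2) = 1.522e-09

1.522e-09 W/m^2


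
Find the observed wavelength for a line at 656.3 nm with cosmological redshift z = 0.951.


lam_obs = lam_emit * (1 + z) = 656.3 * (1 + 0.951) = 1280.4413

1280.4413 nm


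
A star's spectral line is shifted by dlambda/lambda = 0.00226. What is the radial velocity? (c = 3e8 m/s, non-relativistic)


v = (dlambda/lambda) * c = 0.00226 * 3e8 = 678000.0

678000.0 m/s


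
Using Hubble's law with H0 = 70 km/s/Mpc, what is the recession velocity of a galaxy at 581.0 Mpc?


v = H0 * d = 70 * 581.0 = 40670.0

40670.0 km/s


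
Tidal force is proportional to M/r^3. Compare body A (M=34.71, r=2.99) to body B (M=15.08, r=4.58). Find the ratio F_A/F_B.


Ratio = (M1/r1^3) / (M2/r2^3) = (34.71/2.99^3) / (15.08/4.58^3) = 8.2725

8.2725


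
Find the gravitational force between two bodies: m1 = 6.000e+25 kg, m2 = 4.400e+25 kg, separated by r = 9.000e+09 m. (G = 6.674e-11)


F = G*m1*m2/r^2 = 6.674e-11 * 6.000e+25 * 4.400e+25 / (9.000e+09)^2 = 6.674e-11 * 2.640e+51 / 8.100e+19 = 2.175e+21

2.175e+21 N


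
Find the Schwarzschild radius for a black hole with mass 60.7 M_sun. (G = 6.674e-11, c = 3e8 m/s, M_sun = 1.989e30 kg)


M = 60.7 * 1.989e30 kg = 1.207323e+32 kg. rs = 2GM/c^2 = 2 * 6.674e-11 * 1.207323e+32 / (3e8)^2 = 179059.4156

179059.4156 m


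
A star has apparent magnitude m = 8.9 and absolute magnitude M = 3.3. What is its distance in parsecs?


d = 10^((m - M + 5)/5) = 10^((8.9 - 3.3 + 5)/5) = 131.8257

131.8257 pc


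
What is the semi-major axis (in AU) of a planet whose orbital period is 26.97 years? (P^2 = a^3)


a = P^(2/3) = 26.97^(2/3) = 8.9933

8.9933 AU


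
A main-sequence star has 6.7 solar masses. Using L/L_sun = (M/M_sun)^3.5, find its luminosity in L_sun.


L/L_sun = (M/M_sun)^3.5 = 6.7^3.5 = 778.5057

778.5057 L_sun


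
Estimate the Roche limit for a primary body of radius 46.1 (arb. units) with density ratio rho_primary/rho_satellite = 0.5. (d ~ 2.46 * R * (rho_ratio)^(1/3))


d_Roche = 2.46 * 46.1 * 0.5^(1/3) = 90.0104

90.0104


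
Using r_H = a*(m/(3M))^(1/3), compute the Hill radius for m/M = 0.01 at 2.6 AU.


r_H = a * (m/3M)^(1/3) = 2.6 * (0.01/3)^(1/3) = 0.3884

0.3884 AU


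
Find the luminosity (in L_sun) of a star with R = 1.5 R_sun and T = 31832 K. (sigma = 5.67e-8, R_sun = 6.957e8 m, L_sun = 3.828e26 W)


R = 1.5 * 6.957e8 m = 1.04355e+09 m. L = 4*pi*R^2*sigma*T^4 = 4*pi*(1.04355e+09)^2 * 5.67e-8 * 31832^4 = 7.966639262e+29 W. L/L_sun = 7.966639262e+29 / 3.828e26 = 2081.1492

2081.1492 L_sun


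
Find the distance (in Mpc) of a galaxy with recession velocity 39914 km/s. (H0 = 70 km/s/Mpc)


d = v / H0 = 39914 / 70 = 570.2

570.2 Mpc


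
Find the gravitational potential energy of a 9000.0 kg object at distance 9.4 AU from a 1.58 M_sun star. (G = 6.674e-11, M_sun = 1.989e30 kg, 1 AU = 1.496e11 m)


M = 1.58 * 1.989e30 kg = 3.14262e+30 kg; r = 9.4 AU * 1.496e11 m/AU = 1.40624e+12 m. U = -GM*m/r = -(6.674e-11 * 3.14262e+30 * 9000.0) / 1.40624e+12 = -1.342e+12

-1.342e+12 J


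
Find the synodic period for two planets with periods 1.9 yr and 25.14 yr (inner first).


1/P_syn = |1/P1 - 1/P2| = |1/1.9 - 1/25.14| => P_syn = 2.0553

2.0553 years


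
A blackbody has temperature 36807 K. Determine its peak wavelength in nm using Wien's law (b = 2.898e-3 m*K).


lam_max = b / T = 2.898e-3 / 36807 = 7.874e-08 m = 78.735 nm

78.735 nm


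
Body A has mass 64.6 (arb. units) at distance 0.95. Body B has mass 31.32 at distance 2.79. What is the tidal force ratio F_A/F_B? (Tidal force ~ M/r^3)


Ratio = (M1/r1^3) / (M2/r2^3) = (64.6/0.95^3) / (31.32/2.79^3) = 52.2459

52.2459


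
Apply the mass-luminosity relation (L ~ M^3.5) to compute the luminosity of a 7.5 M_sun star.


L/L_sun = (M/M_sun)^3.5 = 7.5^3.5 = 1155.3523

1155.3523 L_sun


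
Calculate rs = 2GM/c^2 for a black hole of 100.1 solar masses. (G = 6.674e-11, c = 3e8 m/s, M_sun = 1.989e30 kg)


M = 100.1 * 1.989e30 kg = 1.990989e+32 kg. rs = 2GM/c^2 = 2 * 6.674e-11 * 1.990989e+32 / (3e8)^2 = 295285.7908

295285.7908 m


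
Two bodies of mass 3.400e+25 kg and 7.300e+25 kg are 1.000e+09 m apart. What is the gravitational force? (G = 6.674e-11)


F = G*m1*m2/r^2 = 6.674e-11 * 3.400e+25 * 7.300e+25 / (1.000e+09)^2 = 6.674e-11 * 2.482e+51 / 1.000e+18 = 1.656e+23

1.656e+23 N


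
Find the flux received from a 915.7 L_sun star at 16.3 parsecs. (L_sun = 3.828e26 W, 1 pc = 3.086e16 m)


F = L / (4*pi*d^2) = 3.505e+29 / (4*pi*(5.030e+17)^2) = 1.102e-07

1.102e-07 W/m^2


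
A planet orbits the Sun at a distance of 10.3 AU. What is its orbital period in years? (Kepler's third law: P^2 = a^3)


P = a^(3/2) = 10.3^1.5 = 33.0564

33.0564 years


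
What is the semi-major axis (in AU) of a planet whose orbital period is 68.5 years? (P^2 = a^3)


a = P^(2/3) = 68.5^(2/3) = 16.7415

16.7415 AU


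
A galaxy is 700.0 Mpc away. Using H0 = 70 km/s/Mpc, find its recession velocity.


v = H0 * d = 70 * 700.0 = 49000.0

49000.0 km/s


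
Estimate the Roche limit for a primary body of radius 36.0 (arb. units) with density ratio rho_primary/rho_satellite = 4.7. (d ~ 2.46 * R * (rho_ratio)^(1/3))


d_Roche = 2.46 * 36.0 * 4.7^(1/3) = 148.3441

148.3441


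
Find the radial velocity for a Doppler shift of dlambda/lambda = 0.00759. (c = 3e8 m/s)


v = (dlambda/lambda) * c = 0.00759 * 3e8 = 2.277e+06

2.277e+06 m/s


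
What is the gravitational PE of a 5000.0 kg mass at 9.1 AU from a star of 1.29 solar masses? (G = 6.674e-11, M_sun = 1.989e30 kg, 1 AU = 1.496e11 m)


M = 1.29 * 1.989e30 kg = 2.56581e+30 kg; r = 9.1 AU * 1.496e11 m/AU = 1.36136e+12 m. U = -GM*m/r = -(6.674e-11 * 2.56581e+30 * 5000.0) / 1.36136e+12 = -6.289e+11

-6.289e+11 J


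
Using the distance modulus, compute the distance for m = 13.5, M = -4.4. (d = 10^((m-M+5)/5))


d = 10^((m - M + 5)/5) = 10^((13.5 - -4.4 + 5)/5) = 38018.9396

38018.9396 pc


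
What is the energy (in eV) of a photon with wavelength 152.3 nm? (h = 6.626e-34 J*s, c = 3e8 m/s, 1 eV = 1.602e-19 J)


E = hc/lambda = 6.626e-34 * 3e8 / 1.523e-07 = 1.305e-18 J = 8.1472 eV

8.1472 eV


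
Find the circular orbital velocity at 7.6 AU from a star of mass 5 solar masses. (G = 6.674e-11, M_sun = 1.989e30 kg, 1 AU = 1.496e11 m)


v = sqrt(GM/r) = sqrt(6.674e-11 * 9.945e+30 / 1.137e+12) = 24161.4449

24161.4449 m/s


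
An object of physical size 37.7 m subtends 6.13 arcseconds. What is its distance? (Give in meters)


D = size / theta_rad, theta_rad = 6.13 * pi/(180*3600) = 2.972e-05, D = 1.269e+06

1.269e+06 m


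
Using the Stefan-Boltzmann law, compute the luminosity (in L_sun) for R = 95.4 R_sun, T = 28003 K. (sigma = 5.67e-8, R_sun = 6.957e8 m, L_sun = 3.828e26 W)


R = 95.4 * 6.957e8 m = 6.636978e+10 m. L = 4*pi*R^2*sigma*T^4 = 4*pi*(6.636978e+10)^2 * 5.67e-8 * 28003^4 = 1.929976054e+33 W. L/L_sun = 1.929976054e+33 / 3.828e26 = 5.042e+06

5.042e+06 L_sun


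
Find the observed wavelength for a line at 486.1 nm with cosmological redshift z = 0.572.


lam_obs = lam_emit * (1 + z) = 486.1 * (1 + 0.572) = 764.1492

764.1492 nm


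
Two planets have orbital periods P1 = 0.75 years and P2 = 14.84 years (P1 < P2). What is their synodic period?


1/P_syn = |1/P1 - 1/P2| = |1/0.75 - 1/14.84| => P_syn = 0.7899

0.7899 years


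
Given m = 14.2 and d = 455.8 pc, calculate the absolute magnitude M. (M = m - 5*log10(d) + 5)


M = m - 5*log10(d) + 5 = 14.2 - 5*log10(455.8) + 5 = 5.9061

5.9061


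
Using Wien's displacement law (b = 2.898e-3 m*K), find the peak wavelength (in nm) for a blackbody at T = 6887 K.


lam_max = b / T = 2.898e-3 / 6887 = 4.208e-07 m = 420.7928 nm

420.7928 nm


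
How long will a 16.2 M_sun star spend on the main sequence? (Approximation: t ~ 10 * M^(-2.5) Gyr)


t = 10 * M^(-2.5) = 10 * 16.2^(-2.5) = 0.0095

0.0095 Gyr


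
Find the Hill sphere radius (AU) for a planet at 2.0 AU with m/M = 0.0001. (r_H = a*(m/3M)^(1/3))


r_H = a * (m/3M)^(1/3) = 2.0 * (0.0001/3)^(1/3) = 0.0644

0.0644 AU


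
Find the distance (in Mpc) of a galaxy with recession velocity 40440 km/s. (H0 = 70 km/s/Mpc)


d = v / H0 = 40440 / 70 = 577.7143

577.7143 Mpc


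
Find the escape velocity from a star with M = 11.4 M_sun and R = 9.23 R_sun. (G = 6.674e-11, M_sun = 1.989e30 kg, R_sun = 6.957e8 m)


M = 11.4 * 1.989e30 kg = 2.26746e+31 kg; R = 9.23 * 6.957e8 m = 6.421311e+09 m. v_esc = sqrt(2GM/R) = sqrt(2 * 6.674e-11 * 2.26746e+31 / 6.421311e+09) = 686540.3452

686540.3452 m/s


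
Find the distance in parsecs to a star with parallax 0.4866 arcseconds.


d = 1/p = 1/0.4866 = 2.0551

2.0551 pc


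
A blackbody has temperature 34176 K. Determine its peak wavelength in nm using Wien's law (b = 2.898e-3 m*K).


lam_max = b / T = 2.898e-3 / 34176 = 8.480e-08 m = 84.7963 nm

84.7963 nm


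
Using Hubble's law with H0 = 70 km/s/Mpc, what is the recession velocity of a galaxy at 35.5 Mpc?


v = H0 * d = 70 * 35.5 = 2485.0

2485.0 km/s


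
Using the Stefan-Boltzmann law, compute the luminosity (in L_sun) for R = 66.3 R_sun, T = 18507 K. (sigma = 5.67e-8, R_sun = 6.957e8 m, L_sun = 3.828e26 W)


R = 66.3 * 6.957e8 m = 4.612491e+10 m. L = 4*pi*R^2*sigma*T^4 = 4*pi*(4.612491e+10)^2 * 5.67e-8 * 18507^4 = 1.778312521e+32 W. L/L_sun = 1.778312521e+32 / 3.828e26 = 464553.9501

464553.9501 L_sun


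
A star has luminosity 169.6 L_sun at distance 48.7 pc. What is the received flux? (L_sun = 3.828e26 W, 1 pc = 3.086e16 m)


F = L / (4*pi*d^2) = 6.492e+28 / (4*pi*(1.503e+18)^2) = 2.287e-09

2.287e-09 W/m^2


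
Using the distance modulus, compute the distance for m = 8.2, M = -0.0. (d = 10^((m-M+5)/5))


d = 10^((m - M + 5)/5) = 10^((8.2 - -0.0 + 5)/5) = 436.5158

436.5158 pc


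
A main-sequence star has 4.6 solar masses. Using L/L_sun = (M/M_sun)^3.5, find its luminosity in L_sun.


L/L_sun = (M/M_sun)^3.5 = 4.6^3.5 = 208.7625

208.7625 L_sun


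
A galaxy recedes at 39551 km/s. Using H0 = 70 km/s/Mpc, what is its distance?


d = v / H0 = 39551 / 70 = 565.0143

565.0143 Mpc


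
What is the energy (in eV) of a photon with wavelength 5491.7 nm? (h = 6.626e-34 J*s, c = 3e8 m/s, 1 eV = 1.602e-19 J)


E = hc/lambda = 6.626e-34 * 3e8 / 5.492e-06 = 3.620e-20 J = 0.2259 eV

0.2259 eV


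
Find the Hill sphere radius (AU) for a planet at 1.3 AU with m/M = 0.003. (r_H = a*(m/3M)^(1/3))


r_H = a * (m/3M)^(1/3) = 1.3 * (0.003/3)^(1/3) = 0.13

0.13 AU


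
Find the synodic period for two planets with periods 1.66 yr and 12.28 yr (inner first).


1/P_syn = |1/P1 - 1/P2| = |1/1.66 - 1/12.28| => P_syn = 1.9195

1.9195 years


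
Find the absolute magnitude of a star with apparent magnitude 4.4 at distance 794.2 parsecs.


M = m - 5*log10(d) + 5 = 4.4 - 5*log10(794.2) + 5 = -5.0996

-5.0996


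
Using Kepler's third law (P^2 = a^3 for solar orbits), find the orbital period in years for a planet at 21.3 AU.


P = a^(3/2) = 21.3^1.5 = 98.3036

98.3036 years


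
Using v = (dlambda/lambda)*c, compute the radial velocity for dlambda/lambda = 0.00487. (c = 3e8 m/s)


v = (dlambda/lambda) * c = 0.00487 * 3e8 = 1.461e+06

1.461e+06 m/s


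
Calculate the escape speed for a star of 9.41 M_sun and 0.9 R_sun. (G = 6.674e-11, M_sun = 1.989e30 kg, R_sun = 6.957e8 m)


M = 9.41 * 1.989e30 kg = 1.871649e+31 kg; R = 0.9 * 6.957e8 m = 6.2613e+08 m. v_esc = sqrt(2GM/R) = sqrt(2 * 6.674e-11 * 1.871649e+31 / 6.2613e+08) = 1.998e+06

1.998e+06 m/s


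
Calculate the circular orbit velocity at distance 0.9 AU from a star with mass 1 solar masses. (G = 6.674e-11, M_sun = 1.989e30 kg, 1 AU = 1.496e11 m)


v = sqrt(GM/r) = sqrt(6.674e-11 * 1.989e+30 / 1.346e+11) = 31399.5512

31399.5512 m/s


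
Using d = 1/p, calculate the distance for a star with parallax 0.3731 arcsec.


d = 1/p = 1/0.3731 = 2.6802

2.6802 pc


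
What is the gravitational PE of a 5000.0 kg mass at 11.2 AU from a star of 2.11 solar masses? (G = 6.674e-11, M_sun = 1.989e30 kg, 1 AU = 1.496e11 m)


M = 2.11 * 1.989e30 kg = 4.19679e+30 kg; r = 11.2 AU * 1.496e11 m/AU = 1.67552e+12 m. U = -GM*m/r = -(6.674e-11 * 4.19679e+30 * 5000.0) / 1.67552e+12 = -8.358e+11

-8.358e+11 J


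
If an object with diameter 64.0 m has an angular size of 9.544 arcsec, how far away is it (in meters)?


D = size / theta_rad, theta_rad = 9.544 * pi/(180*3600) = 4.627e-05, D = 1.383e+06

1.383e+06 m


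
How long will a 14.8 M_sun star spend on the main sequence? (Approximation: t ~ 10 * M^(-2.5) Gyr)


t = 10 * M^(-2.5) = 10 * 14.8^(-2.5) = 0.0119

0.0119 Gyr


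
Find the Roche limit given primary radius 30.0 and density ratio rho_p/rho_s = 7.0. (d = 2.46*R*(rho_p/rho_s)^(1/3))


d_Roche = 2.46 * 30.0 * 7.0^(1/3) = 141.1743

141.1743


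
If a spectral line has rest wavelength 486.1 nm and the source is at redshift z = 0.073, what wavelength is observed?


lam_obs = lam_emit * (1 + z) = 486.1 * (1 + 0.073) = 521.5853

521.5853 nm


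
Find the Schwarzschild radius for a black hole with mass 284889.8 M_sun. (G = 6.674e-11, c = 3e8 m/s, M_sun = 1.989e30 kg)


M = 284889.8 * 1.989e30 kg = 5.666458122e+35 kg. rs = 2GM/c^2 = 2 * 6.674e-11 * 5.666458122e+35 / (3e8)^2 = 8.404e+08

8.404e+08 m


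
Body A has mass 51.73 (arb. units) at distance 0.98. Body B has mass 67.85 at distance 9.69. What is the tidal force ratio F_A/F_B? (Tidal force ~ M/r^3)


Ratio = (M1/r1^3) / (M2/r2^3) = (51.73/0.98^3) / (67.85/9.69^3) = 737.031

737.031


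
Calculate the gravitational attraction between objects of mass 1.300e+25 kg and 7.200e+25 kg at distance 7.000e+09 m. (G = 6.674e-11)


F = G*m1*m2/r^2 = 6.674e-11 * 1.300e+25 * 7.200e+25 / (7.000e+09)^2 = 6.674e-11 * 9.360e+50 / 4.900e+19 = 1.275e+21

1.275e+21 N


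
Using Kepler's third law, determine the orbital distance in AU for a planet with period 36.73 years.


a = P^(2/3) = 36.73^(2/3) = 11.0496

11.0496 AU


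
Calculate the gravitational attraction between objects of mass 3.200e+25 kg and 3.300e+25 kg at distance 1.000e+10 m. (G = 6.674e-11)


F = G*m1*m2/r^2 = 6.674e-11 * 3.200e+25 * 3.300e+25 / (1.000e+10)^2 = 6.674e-11 * 1.056e+51 / 1.000e+20 = 7.048e+20

7.048e+20 N


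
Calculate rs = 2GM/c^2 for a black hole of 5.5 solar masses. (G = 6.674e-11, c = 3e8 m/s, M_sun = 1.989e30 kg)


M = 5.5 * 1.989e30 kg = 1.09395e+31 kg. rs = 2GM/c^2 = 2 * 6.674e-11 * 1.09395e+31 / (3e8)^2 = 16224.494

16224.494 m


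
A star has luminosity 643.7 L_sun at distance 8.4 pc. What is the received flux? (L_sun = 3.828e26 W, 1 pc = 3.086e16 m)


F = L / (4*pi*d^2) = 2.464e+29 / (4*pi*(2.592e+17)^2) = 2.918e-07

2.918e-07 W/m^2


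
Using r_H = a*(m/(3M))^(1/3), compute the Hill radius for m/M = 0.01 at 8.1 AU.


r_H = a * (m/3M)^(1/3) = 8.1 * (0.01/3)^(1/3) = 1.21

1.21 AU


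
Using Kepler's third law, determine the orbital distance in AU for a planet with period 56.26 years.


a = P^(2/3) = 56.26^(2/3) = 14.6825

14.6825 AU


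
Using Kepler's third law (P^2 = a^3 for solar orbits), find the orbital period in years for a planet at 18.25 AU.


P = a^(3/2) = 18.25^1.5 = 77.964

77.964 years


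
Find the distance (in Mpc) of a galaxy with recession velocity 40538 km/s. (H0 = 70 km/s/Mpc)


d = v / H0 = 40538 / 70 = 579.1143

579.1143 Mpc


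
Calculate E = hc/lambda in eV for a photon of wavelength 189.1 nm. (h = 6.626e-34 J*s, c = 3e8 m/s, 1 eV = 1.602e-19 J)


E = hc/lambda = 6.626e-34 * 3e8 / 1.891e-07 = 1.051e-18 J = 6.5617 eV

6.5617 eV


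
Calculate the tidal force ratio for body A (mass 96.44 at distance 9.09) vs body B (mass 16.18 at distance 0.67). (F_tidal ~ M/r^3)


Ratio = (M1/r1^3) / (M2/r2^3) = (96.44/9.09^3) / (16.18/0.67^3) = 0.0024

0.0024


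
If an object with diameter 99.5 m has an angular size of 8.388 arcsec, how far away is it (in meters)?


D = size / theta_rad, theta_rad = 8.388 * pi/(180*3600) = 4.067e-05, D = 2.447e+06

2.447e+06 m


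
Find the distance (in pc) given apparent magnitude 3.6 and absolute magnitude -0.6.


d = 10^((m - M + 5)/5) = 10^((3.6 - -0.6 + 5)/5) = 69.1831

69.1831 pc


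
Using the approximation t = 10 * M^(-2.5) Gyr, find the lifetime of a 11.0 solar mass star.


t = 10 * M^(-2.5) = 10 * 11.0^(-2.5) = 0.0249

0.0249 Gyr


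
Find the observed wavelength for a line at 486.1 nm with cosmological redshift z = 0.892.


lam_obs = lam_emit * (1 + z) = 486.1 * (1 + 0.892) = 919.7012

919.7012 nm


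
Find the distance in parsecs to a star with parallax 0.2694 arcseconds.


d = 1/p = 1/0.2694 = 3.712

3.712 pc


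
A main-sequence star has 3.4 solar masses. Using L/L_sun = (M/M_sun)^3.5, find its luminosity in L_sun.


L/L_sun = (M/M_sun)^3.5 = 3.4^3.5 = 72.473

72.473 L_sun


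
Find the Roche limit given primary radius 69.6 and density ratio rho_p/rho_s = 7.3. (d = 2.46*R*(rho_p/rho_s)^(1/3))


d_Roche = 2.46 * 69.6 * 7.3^(1/3) = 332.1381

332.1381


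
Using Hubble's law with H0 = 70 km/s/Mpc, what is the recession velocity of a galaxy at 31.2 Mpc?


v = H0 * d = 70 * 31.2 = 2184.0

2184.0 km/s
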